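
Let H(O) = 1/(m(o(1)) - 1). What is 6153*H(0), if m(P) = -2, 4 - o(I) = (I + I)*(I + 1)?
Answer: -2051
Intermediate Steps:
o(I) = 4 - 2*I*(1 + I) (o(I) = 4 - (I + I)*(I + 1) = 4 - 2*I*(1 + I))
H(O) = -1/3 (H(O) = 1/(-2 - 1) = 1/(-3) = -1/3)
6153*H(0) = 6153*(-1/3) = -2051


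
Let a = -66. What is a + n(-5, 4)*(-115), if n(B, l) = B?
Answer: 509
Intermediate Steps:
a + n(-5, 4)*(-115) = -66 - 5*(-115) = -66 + 575 = 509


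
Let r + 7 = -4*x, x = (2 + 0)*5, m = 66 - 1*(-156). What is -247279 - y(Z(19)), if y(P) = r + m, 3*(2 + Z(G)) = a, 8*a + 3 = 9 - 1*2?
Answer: -247454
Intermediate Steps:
a = ½ (a = -3/8 + (9 - 1*2)/8 = -3/8 + (9 - 2)/8 = -3/8 + (⅛)*7 = -3/8 + 7/8 = ½ ≈ 0.50000)
Z(G) = -11/6 (Z(G) = -2 + (⅓)*(½) = -2 + ⅙ = -11/6)
m = 222 (m = 66 + 156 = 222)
x = 10 (x = 2*5 = 10)
r = -47 (r = -7 - 4*10 = -7 - 40 = -47)
y(P) = 175 (y(P) = -47 + 222 = 175)
-247279 - y(Z(19)) = -247279 - 1*175 = -247279 - 175 = -247454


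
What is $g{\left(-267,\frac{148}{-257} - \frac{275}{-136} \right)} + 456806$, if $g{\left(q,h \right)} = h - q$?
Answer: $\frac{15975666043}{34952} \approx 4.5707 \cdot 10^{5}$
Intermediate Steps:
$g{\left(-267,\frac{148}{-257} - \frac{275}{-136} \right)} + 456806 = \left(\left(\frac{148}{-257} - \frac{275}{-136}\right) - -267\right) + 456806 = \left(\left(148 \left(- \frac{1}{257}\right) - - \frac{275}{136}\right) + 267\right) + 456806 = \left(\left(- \frac{148}{257} + \frac{275}{136}\right) + 267\right) + 456806 = \left(\frac{50547}{34952} + 267\right) + 456806 = \frac{9382731}{34952} + 456806 = \frac{15975666043}{34952}$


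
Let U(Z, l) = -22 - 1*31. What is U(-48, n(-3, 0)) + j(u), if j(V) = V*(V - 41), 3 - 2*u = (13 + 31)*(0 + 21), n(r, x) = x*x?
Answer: 923551/4 ≈ 2.3089e+5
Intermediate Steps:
n(r, x) = x²
U(Z, l) = -53 (U(Z, l) = -22 - 31 = -53)
u = -921/2 (u = 3/2 - (13 + 31)*(0 + 21)/2 = 3/2 - 22*21 = 3/2 - ½*924 = 3/2 - 462 = -921/2 ≈ -460.50)
j(V) = V*(-41 + V)
U(-48, n(-3, 0)) + j(u) = -53 - 921*(-41 - 921/2)/2 = -53 - 921/2*(-1003/2) = -53 + 923763/4 = 923551/4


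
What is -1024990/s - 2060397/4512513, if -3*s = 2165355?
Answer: 209207803415/217137613047 ≈ 0.96348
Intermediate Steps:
s = -721785 (s = -⅓*2165355 = -721785)
-1024990/s - 2060397/4512513 = -1024990/(-721785) - 2060397/4512513 = -1024990*(-1/721785) - 2060397*1/4512513 = 204998/144357 - 686799/1504171 = 209207803415/217137613047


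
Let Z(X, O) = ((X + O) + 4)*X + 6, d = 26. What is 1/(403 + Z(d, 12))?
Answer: 1/1501 ≈ 0.00066622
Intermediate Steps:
Z(X, O) = 6 + X*(4 + O + X) (Z(X, O) = ((O + X) + 4)*X + 6 = (4 + O + X)*X + 6 = X*(4 + O + X) + 6 = 6 + X*(4 + O + X))
1/(403 + Z(d, 12)) = 1/(403 + (6 + 26**2 + 4*26 + 12*26)) = 1/(403 + (6 + 676 + 104 + 312)) = 1/(403 + 1098) = 1/1501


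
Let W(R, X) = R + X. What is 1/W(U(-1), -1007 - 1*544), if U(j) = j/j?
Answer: -1/1550 ≈ -0.00064516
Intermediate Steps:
U(j) = 1
1/W(U(-1), -1007 - 1*544) = 1/(1 + (-1007 - 1*544)) = 1/(1 + (-1007 - 544)) = 1/(1 - 1551) = 1/(-1550) = -1/1550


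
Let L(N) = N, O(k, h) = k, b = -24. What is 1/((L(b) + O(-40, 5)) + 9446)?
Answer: 1/9382 ≈ 0.00010659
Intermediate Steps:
1/((L(b) + O(-40, 5)) + 9446) = 1/((-24 - 40) + 9446) = 1/(-64 + 9446) = 1/9382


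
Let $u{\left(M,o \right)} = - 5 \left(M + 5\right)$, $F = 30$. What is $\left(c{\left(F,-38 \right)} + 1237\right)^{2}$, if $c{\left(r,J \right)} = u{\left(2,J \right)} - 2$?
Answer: $1440000$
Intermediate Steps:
$u{\left(M,o \right)} = -25 - 5 M$ ($u{\left(M,o \right)} = - 5 \left(5 + M\right) = -25 - 5 M$)
$c{\left(r,J \right)} = -37$ ($c{\left(r,J \right)} = \left(-25 - 10\right) - 2 = -35 - 2 = -37$)
$\left(c{\left(F,-38 \right)} + 1237\right)^{2} = \left(-37 + 1237\right)^{2} = 1200^{2} = 1440000$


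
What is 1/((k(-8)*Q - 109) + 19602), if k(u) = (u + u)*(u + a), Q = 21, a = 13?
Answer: 1/17813 ≈ 5.6139e-5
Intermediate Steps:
k(u) = 2*u*(13 + u) (k(u) = (u + u)*(u + 13) = (2*u)*(13 + u) = 2*u*(13 + u))
1/((k(-8)*Q - 109) + 19602) = 1/(((2*(-8)*(13 - 8))*21 - 109) + 19602) = 1/(((2*(-8)*5)*21 - 109) + 19602) = 1/((-80*21 - 109) + 19602) = 1/((-1680 - 109) + 19602) = 1/(-1789 + 19602) = 1/17813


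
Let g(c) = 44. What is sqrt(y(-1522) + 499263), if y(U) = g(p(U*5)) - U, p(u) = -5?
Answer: 7*sqrt(10221) ≈ 707.69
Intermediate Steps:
y(U) = 44 - U
sqrt(y(-1522) + 499263) = sqrt((44 - 1*(-1522)) + 499263) = sqrt((44 + 1522) + 499263) = sqrt(1566 + 499263) = sqrt(500829) = 7*sqrt(10221)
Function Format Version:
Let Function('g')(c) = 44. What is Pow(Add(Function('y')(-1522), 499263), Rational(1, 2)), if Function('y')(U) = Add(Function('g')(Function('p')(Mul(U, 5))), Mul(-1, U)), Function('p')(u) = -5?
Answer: Mul(7, Pow(10221, Rational(1, 2))) ≈ 707.69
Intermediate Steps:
Function('y')(U) = Add(44, Mul(-1, U))
Pow(Add(Function('y')(-1522), 499263), Rational(1, 2)) = Pow(Add(Add(44, Mul(-1, -1522)), 499263), Rational(1, 2)) = Pow(Add(Add(44, 1522), 499263), Rational(1, 2)) = Pow(Add(1566, 499263), Rational(1, 2)) = Pow(500829, Rational(1, 2)) = Mul(7, Pow(10221, Rational(1, 2)))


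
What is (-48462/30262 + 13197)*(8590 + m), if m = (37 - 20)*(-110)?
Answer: 1341712350720/15131 ≈ 8.8673e+7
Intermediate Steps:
m = -1870 (m = 17*(-110) = -1870)
(-48462/30262 + 13197)*(8590 + m) = (-48462/30262 + 13197)*(8590 - 1870) = (-48462*1/30262 + 13197)*6720 = (-24231/15131 + 13197)*6720 = (199659576/15131)*6720 = 1341712350720/15131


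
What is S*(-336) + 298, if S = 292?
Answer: -97814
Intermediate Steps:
S*(-336) + 298 = 292*(-336) + 298 = -98112 + 298 = -97814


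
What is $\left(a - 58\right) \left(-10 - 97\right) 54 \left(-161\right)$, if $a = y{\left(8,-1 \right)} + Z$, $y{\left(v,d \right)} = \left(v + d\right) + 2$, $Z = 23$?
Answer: $-24186708$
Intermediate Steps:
$y{\left(v,d \right)} = 2 + d + v$ ($y{\left(v,d \right)} = \left(d + v\right) + 2 = 2 + d + v$)
$a = 32$ ($a = \left(2 - 1 + 8\right) + 23 = 9 + 23 = 32$)
$\left(a - 58\right) \left(-10 - 97\right) 54 \left(-161\right) = \left(32 - 58\right) \left(-10 - 97\right) 54 \left(-161\right) = \left(-26\right) \left(-107\right) 54 \left(-161\right) = 2782 \cdot 54 \left(-161\right) = 150228 \left(-161\right) = -24186708$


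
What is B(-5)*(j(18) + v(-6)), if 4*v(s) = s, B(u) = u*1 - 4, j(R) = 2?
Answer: -9/2 ≈ -4.5000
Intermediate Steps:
B(u) = -4 + u (B(u) = u - 4 = -4 + u)
v(s) = s/4
B(-5)*(j(18) + v(-6)) = (-4 - 5)*(2 + (¼)*(-6)) = -9*(2 - 3/2) = -9*½ = -9/2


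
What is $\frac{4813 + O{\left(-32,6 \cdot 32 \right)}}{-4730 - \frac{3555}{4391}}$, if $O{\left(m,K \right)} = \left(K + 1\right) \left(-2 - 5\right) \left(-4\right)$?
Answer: $- \frac{44862847}{20772985} \approx -2.1597$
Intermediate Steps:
$O{\left(m,K \right)} = 28 + 28 K$ ($O{\left(m,K \right)} = \left(1 + K\right) \left(-7\right) \left(-4\right) = \left(-7 - 7 K\right) \left(-4\right) = 28 + 28 K$)
$\frac{4813 + O{\left(-32,6 \cdot 32 \right)}}{-4730 - \frac{3555}{4391}} = \frac{4813 + \left(28 + 28 \cdot 6 \cdot 32\right)}{-4730 - \frac{3555}{4391}} = \frac{4813 + \left(28 + 28 \cdot 192\right)}{-4730 - \frac{3555}{4391}} = \frac{4813 + \left(28 + 5376\right)}{-4730 - \frac{3555}{4391}} = \frac{4813 + 5404}{- \frac{20772985}{4391}} = 10217 \left(- \frac{4391}{20772985}\right) = - \frac{44862847}{20772985}$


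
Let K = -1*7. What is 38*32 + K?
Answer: 1209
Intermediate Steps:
K = -7
38*32 + K = 38*32 - 7 = 1216 - 7 = 1209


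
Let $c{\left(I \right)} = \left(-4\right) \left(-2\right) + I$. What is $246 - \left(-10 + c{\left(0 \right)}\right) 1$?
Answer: $248$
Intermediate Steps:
$c{\left(I \right)} = 8 + I$
$246 - \left(-10 + c{\left(0 \right)}\right) 1 = 246 - \left(-10 + \left(8 + 0\right)\right) 1 = 246 - \left(-10 + 8\right) 1 = 246 - \left(-2\right) 1 = 246 - -2 = 246 + 2 = 248$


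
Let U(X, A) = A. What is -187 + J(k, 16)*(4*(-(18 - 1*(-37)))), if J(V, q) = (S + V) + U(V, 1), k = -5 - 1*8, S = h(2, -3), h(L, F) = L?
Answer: 2013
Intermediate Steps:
S = 2
k = -13 (k = -5 - 8 = -13)
J(V, q) = 3 + V (J(V, q) = (2 + V) + 1 = 3 + V)
-187 + J(k, 16)*(4*(-(18 - 1*(-37)))) = -187 + (3 - 13)*(4*(-(18 - 1*(-37)))) = -187 - 40*(-(18 + 37)) = -187 - 40*(-1*55) = -187 - 40*(-55) = -187 - 10*(-220) = -187 + 2200 = 2013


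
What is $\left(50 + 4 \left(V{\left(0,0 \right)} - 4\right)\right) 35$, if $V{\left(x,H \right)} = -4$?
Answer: $630$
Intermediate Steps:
$\left(50 + 4 \left(V{\left(0,0 \right)} - 4\right)\right) 35 = \left(50 + 4 \left(-4 - 4\right)\right) 35 = \left(50 + 4 \left(-8\right)\right) 35 = \left(50 - 32\right) 35 = 18 \cdot 35 = 630$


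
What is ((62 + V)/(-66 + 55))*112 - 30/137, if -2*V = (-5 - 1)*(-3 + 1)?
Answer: -859594/1507 ≈ -570.40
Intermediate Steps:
V = -6 (V = -(-5 - 1)*(-3 + 1)/2 = -(-3)*(-2) = -½*12 = -6)
((62 + V)/(-66 + 55))*112 - 30/137 = ((62 - 6)/(-66 + 55))*112 - 30/137 = (56/(-11))*112 - 30*1/137 = (56*(-1/11))*112 - 30/137 = -56/11*112 - 30/137 = -6272/11 - 30/137 = -859594/1507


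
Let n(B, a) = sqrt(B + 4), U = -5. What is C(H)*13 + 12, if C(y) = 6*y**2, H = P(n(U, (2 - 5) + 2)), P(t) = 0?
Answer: 12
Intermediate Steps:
n(B, a) = sqrt(4 + B)
H = 0
C(H)*13 + 12 = (6*0**2)*13 + 12 = (6*0)*13 + 12 = 0*13 + 12 = 0 + 12 = 12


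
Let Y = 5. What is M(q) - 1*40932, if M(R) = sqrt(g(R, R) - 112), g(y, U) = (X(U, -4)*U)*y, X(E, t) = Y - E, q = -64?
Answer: -40932 + 4*sqrt(17657) ≈ -40401.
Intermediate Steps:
X(E, t) = 5 - E
g(y, U) = U*y*(5 - U) (g(y, U) = ((5 - U)*U)*y = (U*(5 - U))*y = U*y*(5 - U))
M(R) = sqrt(-112 + R**2*(5 - R)) (M(R) = sqrt(R*R*(5 - R) - 112) = sqrt(R**2*(5 - R) - 112) = sqrt(-112 + R**2*(5 - R)))
M(q) - 1*40932 = sqrt(-112 - 1*(-64)**2*(-5 - 64)) - 1*40932 = sqrt(-112 - 1*4096*(-69)) - 40932 = sqrt(-112 + 282624) - 40932 = sqrt(282512) - 40932 = 4*sqrt(17657) - 40932 = -40932 + 4*sqrt(17657)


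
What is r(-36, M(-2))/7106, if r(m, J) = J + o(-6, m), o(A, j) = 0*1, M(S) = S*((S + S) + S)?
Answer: 6/3553 ≈ 0.0016887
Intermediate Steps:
M(S) = 3*S**2 (M(S) = S*(2*S + S) = S*(3*S) = 3*S**2)
o(A, j) = 0
r(m, J) = J (r(m, J) = J + 0 = J)
r(-36, M(-2))/7106 = (3*(-2)**2)/7106 = (3*4)*(1/7106) = 12*(1/7106) = 6/3553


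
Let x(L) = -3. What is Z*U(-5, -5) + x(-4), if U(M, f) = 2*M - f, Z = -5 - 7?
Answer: 57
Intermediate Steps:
Z = -12
U(M, f) = -f + 2*M
Z*U(-5, -5) + x(-4) = -12*(-1*(-5) + 2*(-5)) - 3 = -12*(5 - 10) - 3 = -12*(-5) - 3 = 60 - 3 = 57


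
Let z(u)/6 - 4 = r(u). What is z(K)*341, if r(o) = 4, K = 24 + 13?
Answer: 16368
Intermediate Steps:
K = 37
z(u) = 48 (z(u) = 24 + 6*4 = 24 + 24 = 48)
z(K)*341 = 48*341 = 16368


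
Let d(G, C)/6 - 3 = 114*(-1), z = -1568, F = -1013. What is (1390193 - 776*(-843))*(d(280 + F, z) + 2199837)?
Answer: 4495899424731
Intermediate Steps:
d(G, C) = -666 (d(G, C) = 18 + 6*(114*(-1)) = 18 + 6*(-114) = 18 - 684 = -666)
(1390193 - 776*(-843))*(d(280 + F, z) + 2199837) = (1390193 - 776*(-843))*(-666 + 2199837) = (1390193 + 654168)*2199171 = 2044361*2199171 = 4495899424731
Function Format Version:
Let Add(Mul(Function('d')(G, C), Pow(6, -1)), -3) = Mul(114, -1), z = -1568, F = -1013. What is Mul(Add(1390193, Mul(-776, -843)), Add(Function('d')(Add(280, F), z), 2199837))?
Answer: 4495899424731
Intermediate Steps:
Function('d')(G, C) = -666 (Function('d')(G, C) = Add(18, Mul(6, Mul(114, -1))) = Add(18, Mul(6, -114)) = Add(18, -684) = -666)
Mul(Add(1390193, Mul(-776, -843)), Add(Function('d')(Add(280, F), z), 2199837)) = Mul(Add(1390193, Mul(-776, -843)), Add(-666, 2199837)) = Mul(Add(1390193, 654168), 2199171) = Mul(2044361, 2199171) = 4495899424731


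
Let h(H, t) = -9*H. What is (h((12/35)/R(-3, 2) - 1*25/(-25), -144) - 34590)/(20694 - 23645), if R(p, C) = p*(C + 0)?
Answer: 1210947/103285 ≈ 11.724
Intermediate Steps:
R(p, C) = C*p (R(p, C) = p*C = C*p)
(h((12/35)/R(-3, 2) - 1*25/(-25), -144) - 34590)/(20694 - 23645) = (-9*((12/35)/((2*(-3))) - 1*25/(-25)) - 34590)/(20694 - 23645) = (-9*((12*(1/35))/(-6) - 25*(-1/25)) - 34590)/(-2951) = (-9*((12/35)*(-⅙) + 1) - 34590)*(-1/2951) = (-9*(-2/35 + 1) - 34590)*(-1/2951) = (-9*33/35 - 34590)*(-1/2951) = (-297/35 - 34590)*(-1/2951) = -1210947/35*(-1/2951) = 1210947/103285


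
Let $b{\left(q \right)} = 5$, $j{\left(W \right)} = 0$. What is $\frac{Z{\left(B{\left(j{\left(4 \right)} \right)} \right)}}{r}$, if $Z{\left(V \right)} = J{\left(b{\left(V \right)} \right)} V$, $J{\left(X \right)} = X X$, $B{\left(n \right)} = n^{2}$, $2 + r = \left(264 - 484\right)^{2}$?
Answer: $0$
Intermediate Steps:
$r = 48398$ ($r = -2 + \left(264 - 484\right)^{2} = -2 + \left(-220\right)^{2} = -2 + 48400 = 48398$)
$J{\left(X \right)} = X^{2}$
$Z{\left(V \right)} = 25 V$ ($Z{\left(V \right)} = 5^{2} V = 25 V$)
$\frac{Z{\left(B{\left(j{\left(4 \right)} \right)} \right)}}{r} = \frac{25 \cdot 0^{2}}{48398} = 25 \cdot 0 \cdot \frac{1}{48398} = 0 \cdot \frac{1}{48398} = 0$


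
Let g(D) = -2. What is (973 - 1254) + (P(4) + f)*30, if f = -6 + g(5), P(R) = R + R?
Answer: -281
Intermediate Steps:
P(R) = 2*R
f = -8 (f = -6 - 2 = -8)
(973 - 1254) + (P(4) + f)*30 = (973 - 1254) + (2*4 - 8)*30 = -281 + (8 - 8)*30 = -281 + 0*30 = -281 + 0 = -281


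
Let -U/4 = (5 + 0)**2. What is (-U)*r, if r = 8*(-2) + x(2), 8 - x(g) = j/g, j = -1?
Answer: -750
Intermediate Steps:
U = -100 (U = -4*(5 + 0)**2 = -4*5**2 = -4*25 = -100)
x(g) = 8 + 1/g (x(g) = 8 - (-1)/g = 8 + 1/g)
r = -15/2 (r = 8*(-2) + (8 + 1/2) = -16 + (8 + 1/2) = -16 + 17/2 = -15/2 ≈ -7.5000)
(-U)*r = -1*(-100)*(-15/2) = 100*(-15/2) = -750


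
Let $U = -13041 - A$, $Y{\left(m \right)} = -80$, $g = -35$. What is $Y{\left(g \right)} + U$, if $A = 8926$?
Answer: $-22047$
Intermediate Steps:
$U = -21967$ ($U = -13041 - 8926 = -21967$)
$Y{\left(g \right)} + U = -80 - 21967 = -22047$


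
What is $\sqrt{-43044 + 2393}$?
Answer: $i \sqrt{40651} \approx 201.62 i$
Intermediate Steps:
$\sqrt{-43044 + 2393} = \sqrt{-40651} = i \sqrt{40651}$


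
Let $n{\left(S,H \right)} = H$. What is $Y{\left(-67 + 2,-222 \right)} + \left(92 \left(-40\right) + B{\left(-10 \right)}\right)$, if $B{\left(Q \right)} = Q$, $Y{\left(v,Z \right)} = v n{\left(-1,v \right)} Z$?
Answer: $-941640$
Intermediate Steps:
$Y{\left(v,Z \right)} = Z v^{2}$ ($Y{\left(v,Z \right)} = v v Z = v^{2} Z = Z v^{2}$)
$Y{\left(-67 + 2,-222 \right)} + \left(92 \left(-40\right) + B{\left(-10 \right)}\right) = - 222 \left(-67 + 2\right)^{2} + \left(92 \left(-40\right) - 10\right) = - 222 \left(-65\right)^{2} - 3690 = \left(-222\right) 4225 - 3690 = -937950 - 3690 = -941640$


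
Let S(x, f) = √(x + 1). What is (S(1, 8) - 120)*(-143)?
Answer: 17160 - 143*√2 ≈ 16958.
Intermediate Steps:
S(x, f) = √(1 + x)
(S(1, 8) - 120)*(-143) = (√(1 + 1) - 120)*(-143) = (√2 - 120)*(-143) = (-120 + √2)*(-143) = 17160 - 143*√2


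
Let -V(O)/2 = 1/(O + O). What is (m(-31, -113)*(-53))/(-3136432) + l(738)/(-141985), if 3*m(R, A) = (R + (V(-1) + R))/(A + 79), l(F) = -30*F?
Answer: 1416680138893/9084656469408 ≈ 0.15594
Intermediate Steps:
V(O) = -1/O (V(O) = -2/(O + O) = -2*1/(2*O) = -1/O)
m(R, A) = (1 + 2*R)/(3*(79 + A)) (m(R, A) = ((R + (-1/(-1) + R))/(A + 79))/3 = ((R + (-1*(-1) + R))/(79 + A))/3 = ((R + (1 + R))/(79 + A))/3 = ((1 + 2*R)/(79 + A))/3 = (1 + 2*R)/(3*(79 + A)))
(m(-31, -113)*(-53))/(-3136432) + l(738)/(-141985) = (((1 + 2*(-31))/(3*(79 - 113)))*(-53))/(-3136432) - 30*738/(-141985) = (((1/3)*(1 - 62)/(-34))*(-53))*(-1/3136432) - 22140*(-1/141985) = (((1/3)*(-1/34)*(-61))*(-53))*(-1/3136432) + 4428/28397 = ((61/102)*(-53))*(-1/3136432) + 4428/28397 = -3233/102*(-1/3136432) + 4428/28397 = 3233/319916064 + 4428/28397 = 1416680138893/9084656469408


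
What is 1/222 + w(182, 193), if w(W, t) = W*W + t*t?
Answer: 15622807/222 ≈ 70373.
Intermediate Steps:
w(W, t) = W² + t²
1/222 + w(182, 193) = 1/222 + (182² + 193²) = 1/222 + (33124 + 37249) = 1/222 + 70373 = 15622807/222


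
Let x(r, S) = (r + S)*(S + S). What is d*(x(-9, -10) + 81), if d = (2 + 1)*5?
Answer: 6915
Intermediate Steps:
x(r, S) = 2*S*(S + r) (x(r, S) = (S + r)*(2*S) = 2*S*(S + r))
d = 15 (d = 3*5 = 15)
d*(x(-9, -10) + 81) = 15*(2*(-10)*(-10 - 9) + 81) = 15*(2*(-10)*(-19) + 81) = 15*(380 + 81) = 15*461 = 6915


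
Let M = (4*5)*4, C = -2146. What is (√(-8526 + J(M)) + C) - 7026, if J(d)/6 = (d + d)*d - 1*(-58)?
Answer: -9172 + √68622 ≈ -8910.0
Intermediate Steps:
M = 80 (M = 20*4 = 80)
J(d) = 348 + 12*d² (J(d) = 6*((d + d)*d - 1*(-58)) = 6*((2*d)*d + 58) = 6*(2*d² + 58) = 6*(58 + 2*d²) = 348 + 12*d²)
(√(-8526 + J(M)) + C) - 7026 = (√(-8526 + (348 + 12*80²)) - 2146) - 7026 = (√(-8526 + (348 + 12*6400)) - 2146) - 7026 = (√(-8526 + (348 + 76800)) - 2146) - 7026 = (√(-8526 + 77148) - 2146) - 7026 = (√68622 - 2146) - 7026 = (-2146 + √68622) - 7026 = -9172 + √68622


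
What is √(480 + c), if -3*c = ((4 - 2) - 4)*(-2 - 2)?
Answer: 2*√1074/3 ≈ 21.848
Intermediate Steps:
c = -8/3 (c = -((4 - 2) - 4)*(-2 - 2)/3 = -(2 - 4)*(-4)/3 = -(-2)*(-4)/3 = -⅓*8 = -8/3 ≈ -2.6667)
√(480 + c) = √(480 - 8/3) = √(1432/3) = 2*√1074/3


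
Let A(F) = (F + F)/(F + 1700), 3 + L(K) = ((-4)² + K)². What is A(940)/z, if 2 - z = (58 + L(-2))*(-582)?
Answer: 47/9641544 ≈ 4.8747e-6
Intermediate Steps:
L(K) = -3 + (16 + K)² (L(K) = -3 + ((-4)² + K)² = -3 + (16 + K)²)
A(F) = 2*F/(1700 + F) (A(F) = (2*F)/(1700 + F) = 2*F/(1700 + F))
z = 146084 (z = 2 - (58 + (-3 + (16 - 2)²))*(-582) = 2 - (58 + (-3 + 14²))*(-582) = 2 - (58 + (-3 + 196))*(-582) = 2 - (58 + 193)*(-582) = 2 - 251*(-582) = 2 - 1*(-146082) = 2 + 146082 = 146084)
A(940)/z = (2*940/(1700 + 940))/146084 = (2*940/2640)*(1/146084) = (2*940*(1/2640))*(1/146084) = (47/66)*(1/146084) = 47/9641544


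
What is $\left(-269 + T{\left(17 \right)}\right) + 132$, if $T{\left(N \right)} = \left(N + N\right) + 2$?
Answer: $-101$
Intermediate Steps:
$T{\left(N \right)} = 2 + 2 N$ ($T{\left(N \right)} = 2 N + 2 = 2 + 2 N$)
$\left(-269 + T{\left(17 \right)}\right) + 132 = \left(-269 + \left(2 + 2 \cdot 17\right)\right) + 132 = \left(-269 + \left(2 + 34\right)\right) + 132 = \left(-269 + 36\right) + 132 = -233 + 132 = -101$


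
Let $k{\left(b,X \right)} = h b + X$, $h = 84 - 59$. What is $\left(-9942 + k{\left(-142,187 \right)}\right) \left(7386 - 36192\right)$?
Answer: $383263830$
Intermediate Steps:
$h = 25$ ($h = 84 - 59 = 25$)
$k{\left(b,X \right)} = X + 25 b$ ($k{\left(b,X \right)} = 25 b + X = X + 25 b$)
$\left(-9942 + k{\left(-142,187 \right)}\right) \left(7386 - 36192\right) = \left(-9942 + \left(187 + 25 \left(-142\right)\right)\right) \left(7386 - 36192\right) = \left(-9942 + \left(187 - 3550\right)\right) \left(-28806\right) = \left(-9942 - 3363\right) \left(-28806\right) = \left(-13305\right) \left(-28806\right) = 383263830$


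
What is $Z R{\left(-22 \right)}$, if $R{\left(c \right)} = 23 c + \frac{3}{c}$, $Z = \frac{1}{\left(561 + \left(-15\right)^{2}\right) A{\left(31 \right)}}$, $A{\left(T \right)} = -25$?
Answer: $\frac{17}{660} \approx 0.025758$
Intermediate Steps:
$Z = - \frac{1}{19650}$ ($Z = \frac{1}{\left(561 + \left(-15\right)^{2}\right) \left(-25\right)} = \frac{1}{561 + 225} \left(- \frac{1}{25}\right) = \frac{1}{786} \left(- \frac{1}{25}\right) = - \frac{1}{19650} \approx -5.0891 \cdot 10^{-5}$)
$R{\left(c \right)} = \frac{3}{c} + 23 c$
$Z R{\left(-22 \right)} = - \frac{\frac{3}{-22} + 23 \left(-22\right)}{19650} = - \frac{3 \left(- \frac{1}{22}\right) - 506}{19650} = - \frac{- \frac{3}{22} - 506}{19650} = \left(- \frac{1}{19650}\right) \left(- \frac{11135}{22}\right) = \frac{17}{660}$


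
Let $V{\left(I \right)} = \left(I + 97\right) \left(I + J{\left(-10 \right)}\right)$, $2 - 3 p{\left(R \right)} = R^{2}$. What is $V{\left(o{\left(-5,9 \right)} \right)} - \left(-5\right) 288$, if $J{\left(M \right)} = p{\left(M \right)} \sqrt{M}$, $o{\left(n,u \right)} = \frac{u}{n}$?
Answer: $\frac{31716}{25} - \frac{46648 i \sqrt{10}}{15} \approx 1268.6 - 9834.3 i$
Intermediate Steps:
$p{\left(R \right)} = \frac{2}{3} - \frac{R^{2}}{3}$
$J{\left(M \right)} = \sqrt{M} \left(\frac{2}{3} - \frac{M^{2}}{3}\right)$ ($J{\left(M \right)} = \left(\frac{2}{3} - \frac{M^{2}}{3}\right) \sqrt{M} = \sqrt{M} \left(\frac{2}{3} - \frac{M^{2}}{3}\right)$)
$V{\left(I \right)} = \left(97 + I\right) \left(I - \frac{98 i \sqrt{10}}{3}\right)$ ($V{\left(I \right)} = \left(I + 97\right) \left(I + \frac{\sqrt{-10} \left(2 - \left(-10\right)^{2}\right)}{3}\right) = \left(97 + I\right) \left(I + \frac{i \sqrt{10} \left(2 - 100\right)}{3}\right) = \left(97 + I\right) \left(I + \frac{1}{3} i \sqrt{10} \left(-98\right)\right) = \left(97 + I\right) \left(I - \frac{98 i \sqrt{10}}{3}\right)$)
$V{\left(o{\left(-5,9 \right)} \right)} - \left(-5\right) 288 = \left(\left(\frac{9}{-5}\right)^{2} + 97 \frac{9}{-5} - \frac{9506 i \sqrt{10}}{3} - \frac{98 i \frac{9}{-5} \sqrt{10}}{3}\right) - \left(-5\right) 288 = \left(\left(9 \left(- \frac{1}{5}\right)\right)^{2} + 97 \cdot 9 \left(- \frac{1}{5}\right) - \frac{9506 i \sqrt{10}}{3} - \frac{98 i 9 \left(- \frac{1}{5}\right) \sqrt{10}}{3}\right) - -1440 = \left(\left(- \frac{9}{5}\right)^{2} + 97 \left(- \frac{9}{5}\right) - \frac{9506 i \sqrt{10}}{3} - \frac{98}{3} i \left(- \frac{9}{5}\right) \sqrt{10}\right) + 1440 = \left(\frac{81}{25} - \frac{873}{5} - \frac{9506 i \sqrt{10}}{3} + \frac{294 i \sqrt{10}}{5}\right) + 1440 = \left(- \frac{4284}{25} - \frac{46648 i \sqrt{10}}{15}\right) + 1440 = \frac{31716}{25} - \frac{46648 i \sqrt{10}}{15}$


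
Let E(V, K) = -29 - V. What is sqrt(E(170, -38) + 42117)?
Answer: sqrt(41918) ≈ 204.74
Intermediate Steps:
sqrt(E(170, -38) + 42117) = sqrt((-29 - 1*170) + 42117) = sqrt((-29 - 170) + 42117) = sqrt(-199 + 42117) = sqrt(41918)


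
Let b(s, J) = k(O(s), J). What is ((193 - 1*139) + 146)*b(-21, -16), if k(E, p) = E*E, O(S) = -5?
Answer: 5000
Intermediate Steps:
k(E, p) = E²
b(s, J) = 25 (b(s, J) = (-5)² = 25)
((193 - 1*139) + 146)*b(-21, -16) = ((193 - 1*139) + 146)*25 = ((193 - 139) + 146)*25 = (54 + 146)*25 = 200*25 = 5000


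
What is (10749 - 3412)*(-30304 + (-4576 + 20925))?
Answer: -102387835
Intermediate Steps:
(10749 - 3412)*(-30304 + (-4576 + 20925)) = 7337*(-30304 + 16349) = 7337*(-13955) = -102387835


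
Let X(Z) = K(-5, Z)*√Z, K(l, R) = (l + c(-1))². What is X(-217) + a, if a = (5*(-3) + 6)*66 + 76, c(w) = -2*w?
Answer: -518 + 9*I*√217 ≈ -518.0 + 132.58*I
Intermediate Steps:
K(l, R) = (2 + l)² (K(l, R) = (l - 2*(-1))² = (l + 2)² = (2 + l)²)
X(Z) = 9*√Z (X(Z) = (2 - 5)²*√Z = (-3)²*√Z = 9*√Z)
a = -518 (a = (-15 + 6)*66 + 76 = -9*66 + 76 = -594 + 76 = -518)
X(-217) + a = 9*√(-217) - 518 = 9*(I*√217) - 518 = 9*I*√217 - 518 = -518 + 9*I*√217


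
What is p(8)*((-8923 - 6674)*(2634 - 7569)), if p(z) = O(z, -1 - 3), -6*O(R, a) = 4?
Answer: -51314130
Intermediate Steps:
O(R, a) = -2/3 (O(R, a) = -1/6*4 = -2/3)
p(z) = -2/3
p(8)*((-8923 - 6674)*(2634 - 7569)) = -2*(-8923 - 6674)*(2634 - 7569)/3 = -(-10398)*(-4935) = -2/3*76971195 = -51314130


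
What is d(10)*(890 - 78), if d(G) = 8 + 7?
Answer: 12180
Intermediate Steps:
d(G) = 15
d(10)*(890 - 78) = 15*(890 - 78) = 15*812 = 12180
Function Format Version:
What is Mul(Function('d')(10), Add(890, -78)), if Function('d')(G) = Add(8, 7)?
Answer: 12180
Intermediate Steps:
Function('d')(G) = 15
Mul(Function('d')(10), Add(890, -78)) = Mul(15, Add(890, -78)) = Mul(15, 812) = 12180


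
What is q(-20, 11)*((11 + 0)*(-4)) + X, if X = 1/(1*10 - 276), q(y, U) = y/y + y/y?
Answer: -23409/266 ≈ -88.004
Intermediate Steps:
q(y, U) = 2 (q(y, U) = 1 + 1 = 2)
X = -1/266 (X = 1/(10 - 276) = 1/(-266) = -1/266 ≈ -0.0037594)
q(-20, 11)*((11 + 0)*(-4)) + X = 2*((11 + 0)*(-4)) - 1/266 = 2*(11*(-4)) - 1/266 = 2*(-44) - 1/266 = -88 - 1/266 = -23409/266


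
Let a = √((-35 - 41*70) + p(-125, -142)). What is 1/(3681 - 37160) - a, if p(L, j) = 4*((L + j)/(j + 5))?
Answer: -1/33479 - I*√54377629/137 ≈ -2.9869e-5 - 53.826*I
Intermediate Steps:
p(L, j) = 4*(L + j)/(5 + j) (p(L, j) = 4*((L + j)/(5 + j)) = 4*(L + j)/(5 + j))
a = I*√54377629/137 (a = √((-35 - 41*70) + 4*(-125 - 142)/(5 - 142)) = √((-35 - 2870) + 4*(-267)/(-137)) = √(-2905 + 4*(-1/137)*(-267)) = √(-2905 + 1068/137) = √(-396917/137) = I*√54377629/137 ≈ 53.826*I)
1/(3681 - 37160) - a = 1/(3681 - 37160) - I*√54377629/137 = 1/(-33479) - I*√54377629/137 = -1/33479 - I*√54377629/137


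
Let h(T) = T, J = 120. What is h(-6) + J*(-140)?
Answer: -16806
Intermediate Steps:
h(-6) + J*(-140) = -6 + 120*(-140) = -6 - 16800 = -16806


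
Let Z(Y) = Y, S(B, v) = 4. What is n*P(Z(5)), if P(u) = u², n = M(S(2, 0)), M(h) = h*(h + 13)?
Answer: 1700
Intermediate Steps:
M(h) = h*(13 + h)
n = 68 (n = 4*(13 + 4) = 4*17 = 68)
n*P(Z(5)) = 68*5² = 68*25 = 1700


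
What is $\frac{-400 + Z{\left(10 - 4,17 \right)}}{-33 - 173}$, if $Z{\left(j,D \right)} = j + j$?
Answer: $\frac{194}{103} \approx 1.8835$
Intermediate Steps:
$Z{\left(j,D \right)} = 2 j$
$\frac{-400 + Z{\left(10 - 4,17 \right)}}{-33 - 173} = \frac{-400 + 2 \left(10 - 4\right)}{-33 - 173} = \frac{-400 + 2 \left(10 - 4\right)}{-206} = \left(-400 + 2 \cdot 6\right) \left(- \frac{1}{206}\right) = \left(-400 + 12\right) \left(- \frac{1}{206}\right) = \left(-388\right) \left(- \frac{1}{206}\right) = \frac{194}{103}$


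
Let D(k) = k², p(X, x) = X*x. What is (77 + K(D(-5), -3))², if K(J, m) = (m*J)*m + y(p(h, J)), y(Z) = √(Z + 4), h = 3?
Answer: (302 + √79)² ≈ 96652.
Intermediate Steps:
y(Z) = √(4 + Z)
K(J, m) = √(4 + 3*J) + J*m² (K(J, m) = (m*J)*m + √(4 + 3*J) = (J*m)*m + √(4 + 3*J) = J*m² + √(4 + 3*J) = √(4 + 3*J) + J*m²)
(77 + K(D(-5), -3))² = (77 + (√(4 + 3*(-5)²) + (-5)²*(-3)²))² = (77 + (√(4 + 3*25) + 25*9))² = (77 + (√(4 + 75) + 225))² = (77 + (√79 + 225))² = (77 + (225 + √79))² = (302 + √79)²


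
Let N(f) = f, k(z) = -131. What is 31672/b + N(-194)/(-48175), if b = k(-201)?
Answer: -1525773186/6310925 ≈ -241.77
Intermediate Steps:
b = -131
31672/b + N(-194)/(-48175) = 31672/(-131) - 194/(-48175) = 31672*(-1/131) - 194*(-1/48175) = -31672/131 + 194/48175 = -1525773186/6310925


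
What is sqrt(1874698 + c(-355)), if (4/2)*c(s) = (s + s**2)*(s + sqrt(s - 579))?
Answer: sqrt(-20431727 + 62835*I*sqrt(934)) ≈ 212.19 + 4525.1*I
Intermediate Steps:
c(s) = (s + s**2)*(s + sqrt(-579 + s))/2 (c(s) = ((s + s**2)*(s + sqrt(s - 579)))/2 = ((s + s**2)*(s + sqrt(-579 + s)))/2 = (s + s**2)*(s + sqrt(-579 + s))/2)
sqrt(1874698 + c(-355)) = sqrt(1874698 + (1/2)*(-355)*(-355 + (-355)**2 + sqrt(-579 - 355) - 355*sqrt(-579 - 355))) = sqrt(1874698 + (1/2)*(-355)*(-355 + 126025 + sqrt(-934) - 355*I*sqrt(934))) = sqrt(1874698 + (1/2)*(-355)*(-355 + 126025 + I*sqrt(934) - 355*I*sqrt(934))) = sqrt(1874698 + (1/2)*(-355)*(125670 - 354*I*sqrt(934))) = sqrt(1874698 + (-22306425 + 62835*I*sqrt(934))) = sqrt(-20431727 + 62835*I*sqrt(934))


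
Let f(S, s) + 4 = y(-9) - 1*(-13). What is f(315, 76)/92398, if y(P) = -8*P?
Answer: 81/92398 ≈ 0.00087664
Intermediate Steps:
f(S, s) = 81 (f(S, s) = -4 + (-8*(-9) - 1*(-13)) = -4 + (72 + 13) = -4 + 85 = 81)
f(315, 76)/92398 = 81/92398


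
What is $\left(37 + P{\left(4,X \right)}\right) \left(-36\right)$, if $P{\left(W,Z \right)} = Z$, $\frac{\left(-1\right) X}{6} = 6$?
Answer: $-36$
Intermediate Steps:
$X = -36$ ($X = \left(-6\right) 6 = -36$)
$\left(37 + P{\left(4,X \right)}\right) \left(-36\right) = \left(37 - 36\right) \left(-36\right) = 1 \left(-36\right) = -36$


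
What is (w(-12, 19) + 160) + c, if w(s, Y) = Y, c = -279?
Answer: -100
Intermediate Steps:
(w(-12, 19) + 160) + c = (19 + 160) - 279 = 179 - 279 = -100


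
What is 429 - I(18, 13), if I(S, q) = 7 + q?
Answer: 409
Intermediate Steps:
429 - I(18, 13) = 429 - (7 + 13) = 429 - 1*20 = 429 - 20 = 409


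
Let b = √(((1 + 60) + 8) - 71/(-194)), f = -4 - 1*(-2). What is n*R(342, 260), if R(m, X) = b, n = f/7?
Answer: -√2610658/679 ≈ -2.3796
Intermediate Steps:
f = -2 (f = -4 + 2 = -2)
n = -2/7 ≈ -0.28571
b = √2610658/194 (b = √((61 + 8) - 71*(-1/194)) = √(69 + 71/194) = √(13457/194) = √2610658/194 ≈ 8.3286)
R(m, X) = √2610658/194
n*R(342, 260) = -√2610658/679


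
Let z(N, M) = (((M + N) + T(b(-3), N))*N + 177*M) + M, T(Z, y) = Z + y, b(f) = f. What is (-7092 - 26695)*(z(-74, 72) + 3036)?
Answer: -733110326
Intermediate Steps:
z(N, M) = 178*M + N*(-3 + M + 2*N) (z(N, M) = (((M + N) + (-3 + N))*N + 177*M) + M = ((-3 + M + 2*N)*N + 177*M) + M = (N*(-3 + M + 2*N) + 177*M) + M = (177*M + N*(-3 + M + 2*N)) + M = 178*M + N*(-3 + M + 2*N))
(-7092 - 26695)*(z(-74, 72) + 3036) = (-7092 - 26695)*(((-74)**2 + 178*72 + 72*(-74) - 74*(-3 - 74)) + 3036) = -33787*((5476 + 12816 - 5328 - 74*(-77)) + 3036) = -33787*((5476 + 12816 - 5328 + 5698) + 3036) = -33787*(18662 + 3036) = -33787*21698 = -733110326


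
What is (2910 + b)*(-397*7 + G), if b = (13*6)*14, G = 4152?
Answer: 5494746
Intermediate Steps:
b = 1092 (b = 78*14 = 1092)
(2910 + b)*(-397*7 + G) = (2910 + 1092)*(-397*7 + 4152) = 4002*(-2779 + 4152) = 4002*1373 = 5494746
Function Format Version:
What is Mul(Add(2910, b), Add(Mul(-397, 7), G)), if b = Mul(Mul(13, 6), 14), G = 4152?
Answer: 5494746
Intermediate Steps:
b = 1092 (b = Mul(78, 14) = 1092)
Mul(Add(2910, b), Add(Mul(-397, 7), G)) = Mul(Add(2910, 1092), Add(Mul(-397, 7), 4152)) = Mul(4002, Add(-2779, 4152)) = Mul(4002, 1373) = 5494746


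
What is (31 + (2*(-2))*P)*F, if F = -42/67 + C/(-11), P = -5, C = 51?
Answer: -197829/737 ≈ -268.42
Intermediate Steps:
F = -3879/737 (F = -42/67 + 51/(-11) = -42*1/67 + 51*(-1/11) = -42/67 - 51/11 = -3879/737 ≈ -5.2632)
(31 + (2*(-2))*P)*F = (31 + (2*(-2))*(-5))*(-3879/737) = (31 - 4*(-5))*(-3879/737) = (31 + 20)*(-3879/737) = 51*(-3879/737) = -197829/737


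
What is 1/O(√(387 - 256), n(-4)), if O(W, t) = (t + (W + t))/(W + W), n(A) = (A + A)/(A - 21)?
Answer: 163750/81619 - 800*√131/81619 ≈ 1.8941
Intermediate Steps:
n(A) = 2*A/(-21 + A) (n(A) = (2*A)/(-21 + A) = 2*A/(-21 + A))
O(W, t) = (W + 2*t)/(2*W) (O(W, t) = (W + 2*t)/((2*W)) = (W + 2*t)*(1/(2*W)) = (W + 2*t)/(2*W))
1/O(√(387 - 256), n(-4)) = 1/((2*(-4)/(-21 - 4) + √(387 - 256)/2)/(√(387 - 256))) = 1/((2*(-4)/(-25) + √131/2)/(√131)) = 1/((√131/131)*(2*(-4)*(-1/25) + √131/2)) = 1/((√131/131)*(8/25 + √131/2)) = 1/(√131*(8/25 + √131/2)/131) = √131/(8/25 + √131/2)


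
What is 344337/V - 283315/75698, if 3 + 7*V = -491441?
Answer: -160846406221/18600663956 ≈ -8.6474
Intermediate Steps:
V = -491444/7 (V = -3/7 + (⅐)*(-491441) = -3/7 - 491441/7 = -491444/7 ≈ -70206.)
344337/V - 283315/75698 = 344337/(-491444/7) - 283315/75698 = 344337*(-7/491444) - 283315*1/75698 = -2410359/491444 - 283315/75698 = -160846406221/18600663956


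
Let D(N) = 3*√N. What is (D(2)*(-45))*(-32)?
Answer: 4320*√2 ≈ 6109.4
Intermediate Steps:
(D(2)*(-45))*(-32) = ((3*√2)*(-45))*(-32) = -135*√2*(-32) = 4320*√2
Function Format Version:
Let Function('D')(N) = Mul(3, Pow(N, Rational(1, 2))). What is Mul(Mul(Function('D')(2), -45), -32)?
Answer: Mul(4320, Pow(2, Rational(1, 2))) ≈ 6109.4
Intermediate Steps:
Mul(Mul(Function('D')(2), -45), -32) = Mul(Mul(Mul(3, Pow(2, Rational(1, 2))), -45), -32) = Mul(Mul(-135, Pow(2, Rational(1, 2))), -32) = Mul(4320, Pow(2, Rational(1, 2)))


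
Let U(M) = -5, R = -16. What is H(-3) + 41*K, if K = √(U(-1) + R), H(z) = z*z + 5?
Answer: 14 + 41*I*√21 ≈ 14.0 + 187.89*I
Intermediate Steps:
H(z) = 5 + z² (H(z) = z² + 5 = 5 + z²)
K = I*√21 (K = √(-5 - 16) = √(-21) = I*√21 ≈ 4.5826*I)
H(-3) + 41*K = (5 + (-3)²) + 41*(I*√21) = (5 + 9) + 41*I*√21 = 14 + 41*I*√21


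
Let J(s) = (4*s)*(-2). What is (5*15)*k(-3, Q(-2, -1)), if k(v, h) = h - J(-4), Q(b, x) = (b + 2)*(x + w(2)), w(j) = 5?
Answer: -2400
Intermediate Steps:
J(s) = -8*s
Q(b, x) = (2 + b)*(5 + x) (Q(b, x) = (b + 2)*(x + 5) = (2 + b)*(5 + x))
k(v, h) = -32 + h (k(v, h) = h - (-8)*(-4) = h - 1*32 = h - 32 = -32 + h)
(5*15)*k(-3, Q(-2, -1)) = (5*15)*(-32 + (10 + 2*(-1) + 5*(-2) - 2*(-1))) = 75*(-32 + (10 - 2 - 10 + 2)) = 75*(-32 + 0) = 75*(-32) = -2400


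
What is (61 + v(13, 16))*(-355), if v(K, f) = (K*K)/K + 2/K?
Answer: -342220/13 ≈ -26325.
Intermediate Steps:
v(K, f) = K + 2/K (v(K, f) = K**2/K + 2/K = K + 2/K)
(61 + v(13, 16))*(-355) = (61 + (13 + 2/13))*(-355) = (61 + 171/13)*(-355) = (964/13)*(-355) = -342220/13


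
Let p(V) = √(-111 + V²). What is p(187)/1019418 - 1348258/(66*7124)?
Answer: -674129/235092 + √34858/1019418 ≈ -2.8673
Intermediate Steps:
p(187)/1019418 - 1348258/(66*7124) = √(-111 + 187²)/1019418 - 1348258/(66*7124) = √(-111 + 34969)*(1/1019418) - 1348258/470184 = √34858*(1/1019418) - 1348258*1/470184 = √34858/1019418 - 674129/235092 = -674129/235092 + √34858/1019418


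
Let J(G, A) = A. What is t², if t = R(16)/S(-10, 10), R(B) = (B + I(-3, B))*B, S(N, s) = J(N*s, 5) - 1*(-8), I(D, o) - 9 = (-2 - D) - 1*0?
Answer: 1024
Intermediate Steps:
I(D, o) = 7 - D (I(D, o) = 9 + ((-2 - D) - 1*0) = 9 + ((-2 - D) + 0) = 9 + (-2 - D) = 7 - D)
S(N, s) = 13 (S(N, s) = 5 - 1*(-8) = 5 + 8 = 13)
R(B) = B*(10 + B) (R(B) = (B + (7 - 1*(-3)))*B = (B + (7 + 3))*B = (B + 10)*B = (10 + B)*B = B*(10 + B))
t = 32 (t = (16*(10 + 16))/13 = (16*26)*(1/13) = 416*(1/13) = 32)
t² = 32² = 1024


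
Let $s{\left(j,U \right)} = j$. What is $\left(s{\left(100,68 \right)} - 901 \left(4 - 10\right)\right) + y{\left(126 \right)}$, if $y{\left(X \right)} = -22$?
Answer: $5484$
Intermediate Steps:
$\left(s{\left(100,68 \right)} - 901 \left(4 - 10\right)\right) + y{\left(126 \right)} = \left(100 - 901 \left(4 - 10\right)\right) - 22 = \left(100 - -5406\right) - 22 = \left(100 + 5406\right) - 22 = 5506 - 22 = 5484$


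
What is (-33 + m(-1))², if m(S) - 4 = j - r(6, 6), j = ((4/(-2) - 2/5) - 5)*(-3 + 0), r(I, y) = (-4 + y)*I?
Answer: 8836/25 ≈ 353.44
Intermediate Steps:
r(I, y) = I*(-4 + y)
j = 111/5 (j = ((4*(-½) - 2*⅕) - 5)*(-3) = ((-2 - ⅖) - 5)*(-3) = (-12/5 - 5)*(-3) = -37/5*(-3) = 111/5 ≈ 22.200)
m(S) = 71/5 (m(S) = 4 + (111/5 - 6*(-4 + 6)) = 4 + (111/5 - 6*2) = 4 + (111/5 - 1*12) = 4 + (111/5 - 12) = 4 + 51/5 = 71/5)
(-33 + m(-1))² = (-33 + 71/5)² = (-94/5)² = 8836/25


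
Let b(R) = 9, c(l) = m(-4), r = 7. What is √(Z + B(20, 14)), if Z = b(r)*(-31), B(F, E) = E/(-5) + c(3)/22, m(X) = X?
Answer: I*√852995/55 ≈ 16.792*I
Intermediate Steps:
c(l) = -4
B(F, E) = -2/11 - E/5 (B(F, E) = E/(-5) - 4/22 = E*(-⅕) - 4*1/22 = -E/5 - 2/11 = -2/11 - E/5)
Z = -279 (Z = 9*(-31) = -279)
√(Z + B(20, 14)) = √(-279 + (-2/11 - ⅕*14)) = √(-279 + (-2/11 - 14/5)) = √(-279 - 164/55) = √(-15509/55) = I*√852995/55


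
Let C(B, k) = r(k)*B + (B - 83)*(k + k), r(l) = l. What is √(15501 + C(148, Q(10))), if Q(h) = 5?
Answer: √16891 ≈ 129.97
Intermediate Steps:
C(B, k) = B*k + 2*k*(-83 + B) (C(B, k) = k*B + (B - 83)*(k + k) = B*k + (-83 + B)*(2*k) = B*k + 2*k*(-83 + B))
√(15501 + C(148, Q(10))) = √(15501 + 5*(-166 + 3*148)) = √(15501 + 5*(-166 + 444)) = √(15501 + 5*278) = √(15501 + 1390) = √16891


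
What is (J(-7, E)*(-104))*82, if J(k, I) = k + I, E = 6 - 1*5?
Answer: 51168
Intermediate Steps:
E = 1 (E = 6 - 5 = 1)
J(k, I) = I + k
(J(-7, E)*(-104))*82 = ((1 - 7)*(-104))*82 = -6*(-104)*82 = 624*82 = 51168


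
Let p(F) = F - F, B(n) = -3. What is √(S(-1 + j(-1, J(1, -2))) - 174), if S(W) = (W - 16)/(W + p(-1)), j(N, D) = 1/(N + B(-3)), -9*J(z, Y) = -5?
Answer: 3*I*√445/5 ≈ 12.657*I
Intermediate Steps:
J(z, Y) = 5/9 (J(z, Y) = -⅑*(-5) = 5/9)
p(F) = 0
j(N, D) = 1/(-3 + N) (j(N, D) = 1/(N - 3) = 1/(-3 + N))
S(W) = (-16 + W)/W (S(W) = (W - 16)/(W + 0) = (-16 + W)/W)
√(S(-1 + j(-1, J(1, -2))) - 174) = √((-16 + (-1 + 1/(-3 - 1)))/(-1 + 1/(-3 - 1)) - 174) = √((-16 + (-1 + 1/(-4)))/(-1 + 1/(-4)) - 174) = √((-16 + (-1 - ¼))/(-1 - ¼) - 174) = √((-16 - 5/4)/(-5/4) - 174) = √(-⅘*(-69/4) - 174) = √(69/5 - 174) = √(-801/5) = 3*I*√445/5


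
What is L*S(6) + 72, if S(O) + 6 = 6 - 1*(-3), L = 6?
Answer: 90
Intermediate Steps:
S(O) = 3 (S(O) = -6 + (6 - 1*(-3)) = -6 + (6 + 3) = -6 + 9 = 3)
L*S(6) + 72 = 6*3 + 72 = 18 + 72 = 90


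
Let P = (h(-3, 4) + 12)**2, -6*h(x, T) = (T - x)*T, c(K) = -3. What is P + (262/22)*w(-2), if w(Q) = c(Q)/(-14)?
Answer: 78073/1386 ≈ 56.330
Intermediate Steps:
h(x, T) = -T*(T - x)/6 (h(x, T) = -(T - x)*T/6 = -T*(T - x)/6)
w(Q) = 3/14 (w(Q) = -3/(-14) = -3*(-1/14) = 3/14)
P = 484/9 (P = ((1/6)*4*(-3 - 1*4) + 12)**2 = ((1/6)*4*(-3 - 4) + 12)**2 = ((1/6)*4*(-7) + 12)**2 = (-14/3 + 12)**2 = (22/3)**2 = 484/9 ≈ 53.778)
P + (262/22)*w(-2) = 484/9 + (262/22)*(3/14) = 484/9 + (262*(1/22))*(3/14) = 484/9 + (131/11)*(3/14) = 484/9 + 393/154 = 78073/1386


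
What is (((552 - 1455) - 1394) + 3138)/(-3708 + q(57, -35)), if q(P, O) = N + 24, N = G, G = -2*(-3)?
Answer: -841/3678 ≈ -0.22866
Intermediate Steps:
G = 6
N = 6
q(P, O) = 30 (q(P, O) = 6 + 24 = 30)
(((552 - 1455) - 1394) + 3138)/(-3708 + q(57, -35)) = (((552 - 1455) - 1394) + 3138)/(-3708 + 30) = ((-903 - 1394) + 3138)/(-3678) = (-2297 + 3138)*(-1/3678) = 841*(-1/3678) = -841/3678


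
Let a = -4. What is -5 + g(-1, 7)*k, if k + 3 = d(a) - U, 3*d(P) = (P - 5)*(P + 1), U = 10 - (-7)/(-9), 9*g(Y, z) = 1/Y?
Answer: -376/81 ≈ -4.6420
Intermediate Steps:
g(Y, z) = 1/(9*Y)
U = 83/9 (U = 10 - (-7)*(-1)/9 = 10 - 1*7/9 = 10 - 7/9 = 83/9 ≈ 9.2222)
d(P) = (1 + P)*(-5 + P)/3 (d(P) = ((P - 5)*(P + 1))/3 = ((-5 + P)*(1 + P))/3 = ((1 + P)*(-5 + P))/3 = (1 + P)*(-5 + P)/3)
k = -29/9 (k = -3 + ((-5/3 - 4/3*(-4) + (1/3)*(-4)**2) - 1*83/9) = -3 + ((-5/3 + 16/3 + (1/3)*16) - 83/9) = -3 + ((-5/3 + 16/3 + 16/3) - 83/9) = -3 + (9 - 83/9) = -3 - 2/9 = -29/9 ≈ -3.2222)
-5 + g(-1, 7)*k = -5 + ((1/9)/(-1))*(-29/9) = -5 + ((1/9)*(-1))*(-29/9) = -5 - 1/9*(-29/9) = -5 + 29/81 = -376/81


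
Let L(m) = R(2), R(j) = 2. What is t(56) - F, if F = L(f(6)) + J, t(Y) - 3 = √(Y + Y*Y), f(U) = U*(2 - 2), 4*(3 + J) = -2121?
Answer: 2137/4 + 2*√798 ≈ 590.75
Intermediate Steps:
J = -2133/4 (J = -3 + (¼)*(-2121) = -3 - 2121/4 = -2133/4 ≈ -533.25)
f(U) = 0 (f(U) = U*0 = 0)
L(m) = 2
t(Y) = 3 + √(Y + Y²) (t(Y) = 3 + √(Y + Y*Y) = 3 + √(Y + Y²))
F = -2125/4 (F = 2 - 2133/4 = -2125/4 ≈ -531.25)
t(56) - F = (3 + √(56*(1 + 56))) - 1*(-2125/4) = (3 + √(56*57)) + 2125/4 = (3 + √3192) + 2125/4 = (3 + 2*√798) + 2125/4 = 2137/4 + 2*√798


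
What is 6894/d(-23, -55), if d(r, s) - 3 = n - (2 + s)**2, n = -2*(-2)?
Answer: -1149/467 ≈ -2.4604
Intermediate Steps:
n = 4
d(r, s) = 7 - (2 + s)**2 (d(r, s) = 3 + (4 - (2 + s)**2) = 7 - (2 + s)**2)
6894/d(-23, -55) = 6894/(7 - (2 - 55)**2) = 6894/(7 - 1*(-53)**2) = 6894/(7 - 1*2809) = 6894/(7 - 2809) = 6894/(-2802) = 6894*(-1/2802) = -1149/467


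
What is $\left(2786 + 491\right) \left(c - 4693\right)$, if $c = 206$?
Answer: $-14703899$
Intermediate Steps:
$\left(2786 + 491\right) \left(c - 4693\right) = \left(2786 + 491\right) \left(206 - 4693\right) = 3277 \left(-4487\right) = -14703899$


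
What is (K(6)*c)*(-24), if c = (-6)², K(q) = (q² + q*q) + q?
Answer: -67392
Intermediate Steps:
K(q) = q + 2*q² (K(q) = (q² + q²) + q = 2*q² + q = q + 2*q²)
c = 36
(K(6)*c)*(-24) = ((6*(1 + 2*6))*36)*(-24) = ((6*(1 + 12))*36)*(-24) = ((6*13)*36)*(-24) = (78*36)*(-24) = 2808*(-24) = -67392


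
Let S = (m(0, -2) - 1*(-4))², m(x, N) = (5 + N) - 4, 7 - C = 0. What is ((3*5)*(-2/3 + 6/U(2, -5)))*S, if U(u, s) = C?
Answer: 180/7 ≈ 25.714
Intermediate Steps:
C = 7 (C = 7 - 1*0 = 7 + 0 = 7)
U(u, s) = 7
m(x, N) = 1 + N
S = 9 (S = ((1 - 2) - 1*(-4))² = (-1 + 4)² = 3² = 9)
((3*5)*(-2/3 + 6/U(2, -5)))*S = ((3*5)*(-2/3 + 6/7))*9 = (15*(-2*⅓ + 6*(⅐)))*9 = (15*(-⅔ + 6/7))*9 = (15*(4/21))*9 = (20/7)*9 = 180/7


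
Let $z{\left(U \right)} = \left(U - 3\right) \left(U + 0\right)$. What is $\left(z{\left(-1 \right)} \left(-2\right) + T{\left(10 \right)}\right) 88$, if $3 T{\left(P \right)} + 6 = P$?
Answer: $- \frac{1760}{3} \approx -586.67$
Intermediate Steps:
$z{\left(U \right)} = U \left(-3 + U\right)$ ($z{\left(U \right)} = \left(-3 + U\right) U = U \left(-3 + U\right)$)
$T{\left(P \right)} = -2 + \frac{P}{3}$
$\left(z{\left(-1 \right)} \left(-2\right) + T{\left(10 \right)}\right) 88 = \left(- (-3 - 1) \left(-2\right) + \left(-2 + \frac{1}{3} \cdot 10\right)\right) 88 = \left(\left(-1\right) \left(-4\right) \left(-2\right) + \left(-2 + \frac{10}{3}\right)\right) 88 = \left(4 \left(-2\right) + \frac{4}{3}\right) 88 = \left(-8 + \frac{4}{3}\right) 88 = \left(- \frac{20}{3}\right) 88 = - \frac{1760}{3}$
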